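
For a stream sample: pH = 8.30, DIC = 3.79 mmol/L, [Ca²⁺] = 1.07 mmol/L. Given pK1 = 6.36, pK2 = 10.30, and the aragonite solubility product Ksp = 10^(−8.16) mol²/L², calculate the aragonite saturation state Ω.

Ω = 5.74

α₂ = 1 / (1 + [H⁺]/K2 + [H⁺]²/(K1K2)) = 1 / (1 + 10^+2.00 + 10^+0.06)
   = 1 / (1 + 100.00 + 1.1482) = 1/102.15 = 0.009790
[CO3²⁻] = α₂ × DIC = 0.009790 × 3.79 = 0.03710 mmol/L
Ksp = 10^(−8.16) = 6.918×10^-9
Ω = [Ca²⁺][CO3²⁻]/Ksp = (1.07×10^-3)(3.710×10^-5) / 6.918×10^-9 = 5.74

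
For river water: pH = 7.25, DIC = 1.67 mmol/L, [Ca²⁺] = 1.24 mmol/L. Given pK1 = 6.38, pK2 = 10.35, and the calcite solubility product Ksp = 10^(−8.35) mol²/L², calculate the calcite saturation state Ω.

Ω = 0.324

α₂ = 1 / (1 + [H⁺]/K2 + [H⁺]²/(K1K2)) = 1 / (1 + 10^+3.10 + 10^+2.23)
   = 1 / (1 + 1258.9 + 169.82) = 1/1429.7 = 0.0006994
[CO3²⁻] = α₂ × DIC = 0.0006994 × 1.67 = 0.001168 mmol/L = 1.168 μmol/L
Ksp = 10^(−8.35) = 4.467×10^-9
Ω = [Ca²⁺][CO3²⁻]/Ksp = (1.24×10^-3)(1.168×10^-6) / 4.467×10^-9 = 0.324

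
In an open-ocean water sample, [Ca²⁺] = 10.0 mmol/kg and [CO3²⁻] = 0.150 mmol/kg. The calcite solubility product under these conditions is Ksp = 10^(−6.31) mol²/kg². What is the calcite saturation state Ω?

Ksp = 10^(−6.31) = 4.898×10^-7
Ω = [Ca²⁺][CO3²⁻]/Ksp = (10.0×10^-3)(0.150×10^-3) / 4.898×10^-7 = 3.06

Ω = 3.06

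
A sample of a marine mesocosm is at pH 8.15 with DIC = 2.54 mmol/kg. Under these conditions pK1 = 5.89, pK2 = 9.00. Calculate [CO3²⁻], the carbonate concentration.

[CO3²⁻] = 0.313 mmol/kg

α₂ = 1 / (1 + [H⁺]/K2 + [H⁺]²/(K1K2)) = 1 / (1 + 10^+0.85 + 10^-1.41)
   = 1 / (1 + 7.0795 + 0.038905) = 1/8.1184 = 0.1232
[CO3²⁻] = α₂ × DIC = 0.1232 × 2.54 = 0.313 mmol/kg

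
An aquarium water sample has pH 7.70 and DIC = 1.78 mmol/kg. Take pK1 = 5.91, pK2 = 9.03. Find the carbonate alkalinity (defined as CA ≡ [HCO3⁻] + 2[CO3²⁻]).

CA = [HCO3⁻] + 2[CO3²⁻] = (α₁ + 2α₂)·DIC
At pH 7.70: [H⁺]/K1 = 10^-1.79 = 0.016218, K2/[H⁺] = 10^-1.33 = 0.046774
α₁ = 1/(1 + 0.016218 + 0.046774) = 1/1.0630 = 0.9407; α₂ = α₁·K2/[H⁺] = 0.04400
α₁ + 2α₂ = 1.0287
CA = 1.0287 × 1.78 = 1.83 mmol/kg

CA = 1.83 mmol/kg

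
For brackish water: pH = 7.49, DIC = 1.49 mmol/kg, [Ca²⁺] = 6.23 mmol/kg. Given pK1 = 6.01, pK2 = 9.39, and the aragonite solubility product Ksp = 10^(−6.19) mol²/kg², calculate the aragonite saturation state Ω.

Ω = 0.173

α₂ = 1 / (1 + [H⁺]/K2 + [H⁺]²/(K1K2)) = 1 / (1 + 10^+1.90 + 10^+0.42)
   = 1 / (1 + 79.433 + 2.6303) = 1/83.063 = 0.01204
[CO3²⁻] = α₂ × DIC = 0.01204 × 1.49 = 0.01794 mmol/kg = 17.94 μmol/kg
Ksp = 10^(−6.19) = 6.457×10^-7
Ω = [Ca²⁺][CO3²⁻]/Ksp = (6.23×10^-3)(1.794×10^-5) / 6.457×10^-7 = 0.173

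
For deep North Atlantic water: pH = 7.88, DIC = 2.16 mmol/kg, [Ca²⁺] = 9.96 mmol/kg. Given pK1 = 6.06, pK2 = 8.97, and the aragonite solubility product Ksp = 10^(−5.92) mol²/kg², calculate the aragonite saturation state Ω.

Ω = 1.33

α₂ = 1 / (1 + [H⁺]/K2 + [H⁺]²/(K1K2)) = 1 / (1 + 10^+1.09 + 10^-0.73)
   = 1 / (1 + 12.303 + 0.18621) = 1/13.489 = 0.07414
[CO3²⁻] = α₂ × DIC = 0.07414 × 2.16 = 0.1601 mmol/kg
Ksp = 10^(−5.92) = 1.202×10^-6
Ω = [Ca²⁺][CO3²⁻]/Ksp = (9.96×10^-3)(1.601×10^-4) / 1.202×10^-6 = 1.33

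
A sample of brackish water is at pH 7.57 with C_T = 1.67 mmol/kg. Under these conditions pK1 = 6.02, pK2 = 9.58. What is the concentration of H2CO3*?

α₀ = 1 / (1 + K1/[H⁺] + K1K2/[H⁺]²) = 1 / (1 + 10^+1.55 + 10^-0.46)
   = 1 / (1 + 35.481 + 0.34674) = 1/36.828 = 0.02715
[CO2*] = α₀ × DIC = 0.02715 × 1.67 = 0.0453 mmol/kg

[CO2*] = 0.0453 mmol/kg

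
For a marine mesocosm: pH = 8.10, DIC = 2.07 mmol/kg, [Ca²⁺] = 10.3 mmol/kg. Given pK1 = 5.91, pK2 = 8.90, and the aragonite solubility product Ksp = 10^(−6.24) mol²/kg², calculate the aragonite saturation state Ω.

α₂ = 1 / (1 + [H⁺]/K2 + [H⁺]²/(K1K2)) = 1 / (1 + 10^+0.80 + 10^-1.39)
   = 1 / (1 + 6.3096 + 0.040738) = 1/7.3503 = 0.1360
[CO3²⁻] = α₂ × DIC = 0.1360 × 2.07 = 0.2816 mmol/kg
Ksp = 10^(−6.24) = 5.754×10^-7
Ω = [Ca²⁺][CO3²⁻]/Ksp = (10.3×10^-3)(2.816×10^-4) / 5.754×10^-7 = 5.04

Ω = 5.04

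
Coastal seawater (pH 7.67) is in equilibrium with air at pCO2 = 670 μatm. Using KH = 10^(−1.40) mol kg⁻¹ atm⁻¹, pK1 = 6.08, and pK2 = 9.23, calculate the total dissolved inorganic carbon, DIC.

[CO2*] = KH · pCO2 = 10^(−1.40) × 670×10^-6 = 2.667×10^-5 mol/kg
α₀ = 1/(1 + K1/[H⁺] + K1K2/[H⁺]²) = 1/(1 + 10^+1.59 + 10^+0.03) = 0.02440
DIC = [CO2*]/α₀ = 2.667×10^-5 / 0.02440 = 1.09 mmol/kg

DIC = 1.09 mmol/kg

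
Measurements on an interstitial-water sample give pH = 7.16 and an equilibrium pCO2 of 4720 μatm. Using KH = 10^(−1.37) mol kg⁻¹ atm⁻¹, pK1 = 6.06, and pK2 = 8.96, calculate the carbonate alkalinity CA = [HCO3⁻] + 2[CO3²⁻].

[CO2*] = KH · pCO2 = 10^(−1.37) × 4720×10^-6 = 2.013×10^-4 mol/kg
α₀ = 1/(1 + K1/[H⁺] + K1K2/[H⁺]²) = 1/(1 + 10^+1.10 + 10^-0.70) = 0.07252
DIC = [CO2*]/α₀ = 2.013×10^-4 / 0.07252 = 2.776 mmol/kg
CA = (α₁ + 2α₂)·DIC = (0.9130 + 2×0.01447) × 2.776 = 2.62 mmol/kg

CA = 2.62 mmol/kg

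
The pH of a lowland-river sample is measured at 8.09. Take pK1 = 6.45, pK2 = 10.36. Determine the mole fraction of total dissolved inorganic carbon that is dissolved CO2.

α₀ = 1 / (1 + K1/[H⁺] + K1K2/[H⁺]²) = 1 / (1 + 10^+1.64 + 10^-0.63)
   = 1 / (1 + 43.652 + 0.23442) = 1/44.886 = 0.02228

α₀ = 0.0223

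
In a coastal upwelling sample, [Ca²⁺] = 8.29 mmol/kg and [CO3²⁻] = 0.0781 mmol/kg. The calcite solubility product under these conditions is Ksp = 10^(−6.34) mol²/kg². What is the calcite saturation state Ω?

Ksp = 10^(−6.34) = 4.571×10^-7
Ω = [Ca²⁺][CO3²⁻]/Ksp = (8.29×10^-3)(0.0781×10^-3) / 4.571×10^-7 = 1.42

Ω = 1.42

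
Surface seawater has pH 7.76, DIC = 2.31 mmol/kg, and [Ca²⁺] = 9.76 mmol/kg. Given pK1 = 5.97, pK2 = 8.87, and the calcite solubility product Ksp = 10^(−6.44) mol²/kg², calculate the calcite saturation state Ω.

α₂ = 1 / (1 + [H⁺]/K2 + [H⁺]²/(K1K2)) = 1 / (1 + 10^+1.11 + 10^-0.68)
   = 1 / (1 + 12.882 + 0.20893) = 1/14.091 = 0.07097
[CO3²⁻] = α₂ × DIC = 0.07097 × 2.31 = 0.1639 mmol/kg
Ksp = 10^(−6.44) = 3.631×10^-7
Ω = [Ca²⁺][CO3²⁻]/Ksp = (9.76×10^-3)(1.639×10^-4) / 3.631×10^-7 = 4.41

Ω = 4.41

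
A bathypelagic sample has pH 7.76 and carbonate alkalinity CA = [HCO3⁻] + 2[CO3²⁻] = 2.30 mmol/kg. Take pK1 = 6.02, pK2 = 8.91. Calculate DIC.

CA = [HCO3⁻] + 2[CO3²⁻] = (α₁ + 2α₂)·DIC
At pH 7.76: [H⁺]/K1 = 10^-1.74 = 0.018197, K2/[H⁺] = 10^-1.15 = 0.070795
α₁ = 1/(1 + 0.018197 + 0.070795) = 1/1.0890 = 0.9183; α₂ = α₁·K2/[H⁺] = 0.06501
α₁ + 2α₂ = 1.0483
DIC = CA / (α₁ + 2α₂) = 2.30 / 1.0483 = 2.19 mmol/kg

DIC = 2.19 mmol/kg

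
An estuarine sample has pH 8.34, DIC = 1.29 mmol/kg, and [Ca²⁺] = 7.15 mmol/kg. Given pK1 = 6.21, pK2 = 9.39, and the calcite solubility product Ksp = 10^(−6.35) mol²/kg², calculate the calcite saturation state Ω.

Ω = 1.68

α₂ = 1 / (1 + [H⁺]/K2 + [H⁺]²/(K1K2)) = 1 / (1 + 10^+1.05 + 10^-1.08)
   = 1 / (1 + 11.220 + 0.083176) = 1/12.303 = 0.08128
[CO3²⁻] = α₂ × DIC = 0.08128 × 1.29 = 0.1048 mmol/kg
Ksp = 10^(−6.35) = 4.467×10^-7
Ω = [Ca²⁺][CO3²⁻]/Ksp = (7.15×10^-3)(1.048×10^-4) / 4.467×10^-7 = 1.68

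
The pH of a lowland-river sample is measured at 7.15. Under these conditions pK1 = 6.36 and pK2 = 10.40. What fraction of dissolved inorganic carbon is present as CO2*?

α₀ = 1 / (1 + K1/[H⁺] + K1K2/[H⁺]²) = 1 / (1 + 10^+0.79 + 10^-2.46)
   = 1 / (1 + 6.1660 + 0.0034674) = 1/7.1694 = 0.1395

α₀ = 0.139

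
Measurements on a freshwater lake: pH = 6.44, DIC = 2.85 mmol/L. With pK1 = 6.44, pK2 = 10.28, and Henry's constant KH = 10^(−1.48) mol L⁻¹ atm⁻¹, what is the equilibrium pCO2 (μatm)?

pCO2 = 4.30×10^4 μatm

α₀ = 1 / (1 + K1/[H⁺] + K1K2/[H⁺]²) = 1 / (1 + 10^+0.00 + 10^-3.84)
   = 1 / (1 + 1.0000 + 0.00014454) = 1/2.0001 = 0.5000
[CO2*] = α₀ × DIC = 0.5000 × 2.85 = 1.425 mmol/L
pCO2 = [CO2*]/KH = 1.425×10^-3 / 3.311×10^-2 = 4.30×10^4 μatm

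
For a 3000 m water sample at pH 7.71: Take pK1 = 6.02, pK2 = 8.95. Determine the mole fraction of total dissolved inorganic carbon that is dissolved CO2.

α₀ = 0.0189

α₀ = 1 / (1 + K1/[H⁺] + K1K2/[H⁺]²) = 1 / (1 + 10^+1.69 + 10^+0.45)
   = 1 / (1 + 48.978 + 2.8184) = 1/52.796 = 0.01894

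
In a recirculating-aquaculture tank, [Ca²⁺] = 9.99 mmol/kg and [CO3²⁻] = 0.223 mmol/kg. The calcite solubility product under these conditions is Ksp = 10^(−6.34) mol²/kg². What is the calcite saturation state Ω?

Ω = 4.87

Ksp = 10^(−6.34) = 4.571×10^-7
Ω = [Ca²⁺][CO3²⁻]/Ksp = (9.99×10^-3)(0.223×10^-3) / 4.571×10^-7 = 4.87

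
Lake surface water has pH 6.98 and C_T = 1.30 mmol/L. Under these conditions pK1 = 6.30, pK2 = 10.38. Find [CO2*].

α₀ = 1 / (1 + K1/[H⁺] + K1K2/[H⁺]²) = 1 / (1 + 10^+0.68 + 10^-2.72)
   = 1 / (1 + 4.7863 + 0.0019055) = 1/5.7882 = 0.1728
[CO2*] = α₀ × DIC = 0.1728 × 1.30 = 0.225 mmol/L

[CO2*] = 0.225 mmol/L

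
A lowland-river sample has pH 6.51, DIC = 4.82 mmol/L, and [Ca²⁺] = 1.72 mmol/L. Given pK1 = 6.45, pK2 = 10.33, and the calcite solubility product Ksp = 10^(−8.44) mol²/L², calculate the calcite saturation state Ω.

α₂ = 1 / (1 + [H⁺]/K2 + [H⁺]²/(K1K2)) = 1 / (1 + 10^+3.82 + 10^+3.76)
   = 1 / (1 + 6606.9 + 5754.4) = 1/1.2362×10^4 = 8.089×10^-5
[CO3²⁻] = α₂ × DIC = 8.089×10^-5 × 4.82 = 0.0003899 mmol/L = 0.3899 μmol/L
Ksp = 10^(−8.44) = 3.631×10^-9
Ω = [Ca²⁺][CO3²⁻]/Ksp = (1.72×10^-3)(3.899×10^-7) / 3.631×10^-9 = 0.185

Ω = 0.185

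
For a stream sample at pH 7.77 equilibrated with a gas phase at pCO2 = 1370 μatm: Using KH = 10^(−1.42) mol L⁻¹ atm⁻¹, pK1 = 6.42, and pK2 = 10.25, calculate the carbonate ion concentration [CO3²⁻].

[CO3²⁻] = 3.86 μmol/L

[CO2*] = KH · pCO2 = 10^(−1.42) × 1370×10^-6 = 5.209×10^-5 mol/L
α₀ = 1/(1 + K1/[H⁺] + K1K2/[H⁺]²) = 1/(1 + 10^+1.35 + 10^-1.13) = 0.04262
DIC = [CO2*]/α₀ = 5.209×10^-5 / 0.04262 = 1.222 mmol/L
[CO3²⁻] = α₂·DIC; α₂ = 0.003160, so [CO3²⁻] = 0.003160 × 1.222 = 0.00386 mmol/L = 3.86 μmol/L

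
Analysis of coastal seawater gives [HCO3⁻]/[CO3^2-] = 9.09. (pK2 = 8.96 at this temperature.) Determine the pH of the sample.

pH = 8.00

From K2 = [H⁺][CO3^2-]/[HCO3⁻]:  pH = pK2 − log₁₀([HCO3⁻]/[CO3^2-])
log₁₀(9.09) = +0.959
pH = 8.96 − (+0.959) = 8.00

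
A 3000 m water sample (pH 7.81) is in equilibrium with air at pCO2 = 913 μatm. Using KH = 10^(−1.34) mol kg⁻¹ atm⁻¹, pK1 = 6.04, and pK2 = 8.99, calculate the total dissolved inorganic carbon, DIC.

[CO2*] = KH · pCO2 = 10^(−1.34) × 913×10^-6 = 4.173×10^-5 mol/kg
α₀ = 1/(1 + K1/[H⁺] + K1K2/[H⁺]²) = 1/(1 + 10^+1.77 + 10^+0.59) = 0.01568
DIC = [CO2*]/α₀ = 4.173×10^-5 / 0.01568 = 2.66 mmol/kg

DIC = 2.66 mmol/kg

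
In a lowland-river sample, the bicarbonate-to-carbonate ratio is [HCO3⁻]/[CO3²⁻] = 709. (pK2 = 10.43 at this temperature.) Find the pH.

pH = 7.58

From K2 = [H⁺][CO3²⁻]/[HCO3⁻]:  pH = pK2 − log₁₀([HCO3⁻]/[CO3²⁻])
log₁₀(709) = +2.851
pH = 10.43 − (+2.851) = 7.58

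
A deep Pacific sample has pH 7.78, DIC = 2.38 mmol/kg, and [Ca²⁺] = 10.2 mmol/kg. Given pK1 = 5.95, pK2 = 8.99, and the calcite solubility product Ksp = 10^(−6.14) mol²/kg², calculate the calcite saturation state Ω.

Ω = 1.92

α₂ = 1 / (1 + [H⁺]/K2 + [H⁺]²/(K1K2)) = 1 / (1 + 10^+1.21 + 10^-0.62)
   = 1 / (1 + 16.218 + 0.23988) = 1/17.458 = 0.05728
[CO3²⁻] = α₂ × DIC = 0.05728 × 2.38 = 0.1363 mmol/kg
Ksp = 10^(−6.14) = 7.244×10^-7
Ω = [Ca²⁺][CO3²⁻]/Ksp = (10.2×10^-3)(1.363×10^-4) / 7.244×10^-7 = 1.92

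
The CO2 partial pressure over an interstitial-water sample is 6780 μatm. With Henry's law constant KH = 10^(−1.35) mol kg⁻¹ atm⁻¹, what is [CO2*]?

[CO2*] = 303 μmol/kg

KH = 10^(−1.35) = 4.467×10^-2 mol kg⁻¹ atm⁻¹
[CO2*] = KH · pCO2 = 4.467×10^-2 × 6780×10^-6 atm = 3.03×10^-4 mol/kg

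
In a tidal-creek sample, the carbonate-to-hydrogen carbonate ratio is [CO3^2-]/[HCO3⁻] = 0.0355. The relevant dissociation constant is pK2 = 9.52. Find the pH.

From K2 = [H⁺][CO3^2-]/[HCO3⁻]:  pH = pK2 + log₁₀([CO3^2-]/[HCO3⁻])
log₁₀(0.0355) = -1.450
pH = 9.52 + (-1.450) = 8.07

pH = 8.07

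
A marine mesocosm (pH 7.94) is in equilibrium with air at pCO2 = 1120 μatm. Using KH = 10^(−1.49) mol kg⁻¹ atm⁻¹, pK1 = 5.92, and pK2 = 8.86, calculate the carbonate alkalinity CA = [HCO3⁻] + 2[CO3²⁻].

CA = 4.71 mmol/kg

[CO2*] = KH · pCO2 = 10^(−1.49) × 1120×10^-6 = 3.624×10^-5 mol/kg
α₀ = 1/(1 + K1/[H⁺] + K1K2/[H⁺]²) = 1/(1 + 10^+2.02 + 10^+1.10) = 0.008453
DIC = [CO2*]/α₀ = 3.624×10^-5 / 0.008453 = 4.288 mmol/kg
CA = (α₁ + 2α₂)·DIC = (0.8851 + 2×0.1064) × 4.288 = 4.71 mmol/kg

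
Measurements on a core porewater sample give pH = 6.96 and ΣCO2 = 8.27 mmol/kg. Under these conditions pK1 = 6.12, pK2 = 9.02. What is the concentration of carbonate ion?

α₂ = 1 / (1 + [H⁺]/K2 + [H⁺]²/(K1K2)) = 1 / (1 + 10^+2.06 + 10^+1.22)
   = 1 / (1 + 114.82 + 16.596) = 1/132.41 = 0.007552
[CO3²⁻] = α₂ × DIC = 0.007552 × 8.27 = 0.0625 mmol/kg

[CO3²⁻] = 0.0625 mmol/kg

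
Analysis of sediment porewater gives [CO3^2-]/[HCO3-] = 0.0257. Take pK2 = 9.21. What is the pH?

pH = 7.62

From K2 = [H⁺][CO3^2-]/[HCO3-]:  pH = pK2 + log₁₀([CO3^2-]/[HCO3-])
log₁₀(0.0257) = -1.590
pH = 9.21 + (-1.590) = 7.62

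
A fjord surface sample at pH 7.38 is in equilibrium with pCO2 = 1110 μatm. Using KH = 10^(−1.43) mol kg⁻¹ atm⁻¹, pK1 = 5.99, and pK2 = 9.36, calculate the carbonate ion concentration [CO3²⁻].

[CO2*] = KH · pCO2 = 10^(−1.43) × 1110×10^-6 = 4.124×10^-5 mol/kg
α₀ = 1/(1 + K1/[H⁺] + K1K2/[H⁺]²) = 1/(1 + 10^+1.39 + 10^-0.59) = 0.03875
DIC = [CO2*]/α₀ = 4.124×10^-5 / 0.03875 = 1.064 mmol/kg
[CO3²⁻] = α₂·DIC; α₂ = 0.009961, so [CO3²⁻] = 0.009961 × 1.064 = 0.0106 mmol/kg = 10.6 μmol/kg

[CO3²⁻] = 10.6 μmol/kg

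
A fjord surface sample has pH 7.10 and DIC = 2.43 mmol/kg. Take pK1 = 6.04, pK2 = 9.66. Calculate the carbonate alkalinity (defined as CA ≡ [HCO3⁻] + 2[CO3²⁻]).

CA = [HCO3⁻] + 2[CO3²⁻] = (α₁ + 2α₂)·DIC
At pH 7.10: [H⁺]/K1 = 10^-1.06 = 0.087096, K2/[H⁺] = 10^-2.56 = 0.0027542
α₁ = 1/(1 + 0.087096 + 0.0027542) = 1/1.0899 = 0.9176; α₂ = α₁·K2/[H⁺] = 0.002527
α₁ + 2α₂ = 0.9226
CA = 0.9226 × 2.43 = 2.24 mmol/kg

CA = 2.24 mmol/kg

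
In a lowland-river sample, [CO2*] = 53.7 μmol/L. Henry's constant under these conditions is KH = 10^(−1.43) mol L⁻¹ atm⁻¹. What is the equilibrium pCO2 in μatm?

KH = 10^(−1.43) = 3.715×10^-2 mol L⁻¹ atm⁻¹
pCO2 = [CO2*]/KH = 53.7×10^-6 / 3.715×10^-2 = 1.45×10^-3 atm = 1450 μatm

pCO2 = 1450 μatm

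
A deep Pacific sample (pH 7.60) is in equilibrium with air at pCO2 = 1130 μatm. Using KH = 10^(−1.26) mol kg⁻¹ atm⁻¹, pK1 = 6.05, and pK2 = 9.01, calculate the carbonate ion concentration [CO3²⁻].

[CO2*] = KH · pCO2 = 10^(−1.26) × 1130×10^-6 = 6.210×10^-5 mol/kg
α₀ = 1/(1 + K1/[H⁺] + K1K2/[H⁺]²) = 1/(1 + 10^+1.55 + 10^+0.14) = 0.02641
DIC = [CO2*]/α₀ = 6.210×10^-5 / 0.02641 = 2.351 mmol/kg
[CO3²⁻] = α₂·DIC; α₂ = 0.03646, so [CO3²⁻] = 0.03646 × 2.351 = 0.0857 mmol/kg

[CO3²⁻] = 0.0857 mmol/kg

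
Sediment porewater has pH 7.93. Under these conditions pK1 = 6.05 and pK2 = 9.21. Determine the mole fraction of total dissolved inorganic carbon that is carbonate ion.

α₂ = 0.0492

α₂ = 1 / (1 + [H⁺]/K2 + [H⁺]²/(K1K2)) = 1 / (1 + 10^+1.28 + 10^-0.60)
   = 1 / (1 + 19.055 + 0.25119) = 1/20.306 = 0.04925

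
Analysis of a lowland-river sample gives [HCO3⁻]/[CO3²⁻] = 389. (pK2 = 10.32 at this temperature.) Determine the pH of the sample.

pH = 7.73

From K2 = [H⁺][CO3²⁻]/[HCO3⁻]:  pH = pK2 − log₁₀([HCO3⁻]/[CO3²⁻])
log₁₀(389) = +2.590
pH = 10.32 − (+2.590) = 7.73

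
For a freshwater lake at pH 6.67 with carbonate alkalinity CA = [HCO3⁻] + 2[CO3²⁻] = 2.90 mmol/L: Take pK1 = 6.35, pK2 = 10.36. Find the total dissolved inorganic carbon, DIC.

CA = [HCO3⁻] + 2[CO3²⁻] = (α₁ + 2α₂)·DIC
At pH 6.67: [H⁺]/K1 = 10^-0.32 = 0.47863, K2/[H⁺] = 10^-3.69 = 0.00020417
α₁ = 1/(1 + 0.47863 + 0.00020417) = 1/1.4788 = 0.6762; α₂ = α₁·K2/[H⁺] = 0.0001381
α₁ + 2α₂ = 0.6765
DIC = CA / (α₁ + 2α₂) = 2.90 / 0.6765 = 4.29 mmol/L

DIC = 4.29 mmol/L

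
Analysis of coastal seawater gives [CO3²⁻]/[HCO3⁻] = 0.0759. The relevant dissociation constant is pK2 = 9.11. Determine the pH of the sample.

From K2 = [H⁺][CO3²⁻]/[HCO3⁻]:  pH = pK2 + log₁₀([CO3²⁻]/[HCO3⁻])
log₁₀(0.0759) = -1.120
pH = 9.11 + (-1.120) = 7.99

pH = 7.99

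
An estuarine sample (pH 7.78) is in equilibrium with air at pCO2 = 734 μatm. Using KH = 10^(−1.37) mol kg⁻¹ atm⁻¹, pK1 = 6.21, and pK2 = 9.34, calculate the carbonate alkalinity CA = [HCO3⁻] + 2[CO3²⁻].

CA = 1.23 mmol/kg

[CO2*] = KH · pCO2 = 10^(−1.37) × 734×10^-6 = 3.131×10^-5 mol/kg
α₀ = 1/(1 + K1/[H⁺] + K1K2/[H⁺]²) = 1/(1 + 10^+1.57 + 10^+0.01) = 0.02553
DIC = [CO2*]/α₀ = 3.131×10^-5 / 0.02553 = 1.227 mmol/kg
CA = (α₁ + 2α₂)·DIC = (0.9484 + 2×0.02612) × 1.227 = 1.23 mmol/kg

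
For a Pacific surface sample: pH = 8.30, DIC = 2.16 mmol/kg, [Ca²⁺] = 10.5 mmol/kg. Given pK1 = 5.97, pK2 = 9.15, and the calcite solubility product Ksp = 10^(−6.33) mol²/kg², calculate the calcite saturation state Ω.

Ω = 5.98

α₂ = 1 / (1 + [H⁺]/K2 + [H⁺]²/(K1K2)) = 1 / (1 + 10^+0.85 + 10^-1.48)
   = 1 / (1 + 7.0795 + 0.033113) = 1/8.1126 = 0.1233
[CO3²⁻] = α₂ × DIC = 0.1233 × 2.16 = 0.2663 mmol/kg
Ksp = 10^(−6.33) = 4.677×10^-7
Ω = [Ca²⁺][CO3²⁻]/Ksp = (10.5×10^-3)(2.663×10^-4) / 4.677×10^-7 = 5.98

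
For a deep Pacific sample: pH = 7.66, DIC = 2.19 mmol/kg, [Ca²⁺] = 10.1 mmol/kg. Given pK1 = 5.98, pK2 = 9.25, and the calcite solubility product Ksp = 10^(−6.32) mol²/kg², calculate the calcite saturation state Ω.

Ω = 1.13

α₂ = 1 / (1 + [H⁺]/K2 + [H⁺]²/(K1K2)) = 1 / (1 + 10^+1.59 + 10^-0.09)
   = 1 / (1 + 38.905 + 0.81283) = 1/40.717 = 0.02456
[CO3²⁻] = α₂ × DIC = 0.02456 × 2.19 = 0.05379 mmol/kg
Ksp = 10^(−6.32) = 4.786×10^-7
Ω = [Ca²⁺][CO3²⁻]/Ksp = (10.1×10^-3)(5.379×10^-5) / 4.786×10^-7 = 1.13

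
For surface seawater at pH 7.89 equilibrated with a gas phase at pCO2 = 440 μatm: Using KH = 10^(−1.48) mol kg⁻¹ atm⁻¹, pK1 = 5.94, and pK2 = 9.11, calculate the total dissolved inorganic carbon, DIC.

[CO2*] = KH · pCO2 = 10^(−1.48) × 440×10^-6 = 1.457×10^-5 mol/kg
α₀ = 1/(1 + K1/[H⁺] + K1K2/[H⁺]²) = 1/(1 + 10^+1.95 + 10^+0.73) = 0.01047
DIC = [CO2*]/α₀ = 1.457×10^-5 / 0.01047 = 1.39 mmol/kg

DIC = 1.39 mmol/kg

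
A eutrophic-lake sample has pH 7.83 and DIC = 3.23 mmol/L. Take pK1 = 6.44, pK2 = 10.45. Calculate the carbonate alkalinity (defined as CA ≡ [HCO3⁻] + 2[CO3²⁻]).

CA = 3.11 mmol/L

CA = [HCO3⁻] + 2[CO3²⁻] = (α₁ + 2α₂)·DIC
At pH 7.83: [H⁺]/K1 = 10^-1.39 = 0.040738, K2/[H⁺] = 10^-2.62 = 0.0023988
α₁ = 1/(1 + 0.040738 + 0.0023988) = 1/1.0431 = 0.9586; α₂ = α₁·K2/[H⁺] = 0.002300
α₁ + 2α₂ = 0.9632
CA = 0.9632 × 3.23 = 3.11 mmol/L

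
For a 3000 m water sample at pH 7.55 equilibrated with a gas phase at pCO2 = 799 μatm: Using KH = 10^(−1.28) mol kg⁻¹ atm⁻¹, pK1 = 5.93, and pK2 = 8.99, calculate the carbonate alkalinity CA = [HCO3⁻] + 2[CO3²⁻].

[CO2*] = KH · pCO2 = 10^(−1.28) × 799×10^-6 = 4.193×10^-5 mol/kg
α₀ = 1/(1 + K1/[H⁺] + K1K2/[H⁺]²) = 1/(1 + 10^+1.62 + 10^+0.18) = 0.02262
DIC = [CO2*]/α₀ = 4.193×10^-5 / 0.02262 = 1.853 mmol/kg
CA = (α₁ + 2α₂)·DIC = (0.9431 + 2×0.03424) × 1.853 = 1.87 mmol/kg

CA = 1.87 mmol/kg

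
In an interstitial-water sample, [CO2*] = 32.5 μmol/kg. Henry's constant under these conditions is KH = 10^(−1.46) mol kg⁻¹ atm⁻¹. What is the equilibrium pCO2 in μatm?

KH = 10^(−1.46) = 3.467×10^-2 mol kg⁻¹ atm⁻¹
pCO2 = [CO2*]/KH = 32.5×10^-6 / 3.467×10^-2 = 9.37×10^-4 atm = 937 μatm

pCO2 = 937 μatm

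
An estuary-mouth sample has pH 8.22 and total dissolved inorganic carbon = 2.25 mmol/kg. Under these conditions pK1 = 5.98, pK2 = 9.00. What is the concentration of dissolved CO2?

[CO2*] = 11.0 μmol/kg

α₀ = 1 / (1 + K1/[H⁺] + K1K2/[H⁺]²) = 1 / (1 + 10^+2.24 + 10^+1.46)
   = 1 / (1 + 173.78 + 28.840) = 1/203.62 = 0.004911
[CO2*] = α₀ × DIC = 0.004911 × 2.25 = 0.0110 mmol/kg = 11.0 μmol/kg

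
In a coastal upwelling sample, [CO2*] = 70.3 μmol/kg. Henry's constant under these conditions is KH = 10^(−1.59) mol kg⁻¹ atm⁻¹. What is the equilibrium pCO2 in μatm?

pCO2 = 2730 μatm

KH = 10^(−1.59) = 2.570×10^-2 mol kg⁻¹ atm⁻¹
pCO2 = [CO2*]/KH = 70.3×10^-6 / 2.570×10^-2 = 2.73×10^-3 atm = 2730 μatm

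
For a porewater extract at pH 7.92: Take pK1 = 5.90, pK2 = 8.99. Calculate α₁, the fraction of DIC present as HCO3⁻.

α₁ = 1 / (1 + [H⁺]/K1 + K2/[H⁺]) = 1 / (1 + 10^-2.02 + 10^-1.07)
   = 1 / (1 + 0.0095499 + 0.085114) = 1/1.0947 = 0.9135

α₁ = 0.914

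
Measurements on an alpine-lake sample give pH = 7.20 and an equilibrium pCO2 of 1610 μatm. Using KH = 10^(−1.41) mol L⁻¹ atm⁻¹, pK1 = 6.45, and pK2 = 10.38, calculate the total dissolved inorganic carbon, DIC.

DIC = 0.415 mmol/L

[CO2*] = KH · pCO2 = 10^(−1.41) × 1610×10^-6 = 6.264×10^-5 mol/L
α₀ = 1/(1 + K1/[H⁺] + K1K2/[H⁺]²) = 1/(1 + 10^+0.75 + 10^-2.43) = 0.1509
DIC = [CO2*]/α₀ = 6.264×10^-5 / 0.1509 = 0.415 mmol/L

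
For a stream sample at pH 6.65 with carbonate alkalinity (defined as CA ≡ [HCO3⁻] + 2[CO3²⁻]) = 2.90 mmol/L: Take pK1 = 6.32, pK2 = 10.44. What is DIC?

CA = [HCO3⁻] + 2[CO3²⁻] = (α₁ + 2α₂)·DIC
At pH 6.65: [H⁺]/K1 = 10^-0.33 = 0.46774, K2/[H⁺] = 10^-3.79 = 0.00016218
α₁ = 1/(1 + 0.46774 + 0.00016218) = 1/1.4679 = 0.6812; α₂ = α₁·K2/[H⁺] = 0.0001105
α₁ + 2α₂ = 0.6815
DIC = CA / (α₁ + 2α₂) = 2.90 / 0.6815 = 4.26 mmol/L

DIC = 4.26 mmol/L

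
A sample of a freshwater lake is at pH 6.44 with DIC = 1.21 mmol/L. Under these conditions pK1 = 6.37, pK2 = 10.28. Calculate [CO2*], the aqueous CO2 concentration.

[CO2*] = 0.556 mmol/L

α₀ = 1 / (1 + K1/[H⁺] + K1K2/[H⁺]²) = 1 / (1 + 10^+0.07 + 10^-3.77)
   = 1 / (1 + 1.1749 + 0.00016982) = 1/2.1751 = 0.4598
[CO2*] = α₀ × DIC = 0.4598 × 1.21 = 0.556 mmol/L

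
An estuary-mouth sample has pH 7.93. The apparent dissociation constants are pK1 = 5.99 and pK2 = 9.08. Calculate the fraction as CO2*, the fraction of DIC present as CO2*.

α₀ = 1 / (1 + K1/[H⁺] + K1K2/[H⁺]²) = 1 / (1 + 10^+1.94 + 10^+0.79)
   = 1 / (1 + 87.096 + 6.1660) = 1/94.262 = 0.01061

α₀ = 0.0106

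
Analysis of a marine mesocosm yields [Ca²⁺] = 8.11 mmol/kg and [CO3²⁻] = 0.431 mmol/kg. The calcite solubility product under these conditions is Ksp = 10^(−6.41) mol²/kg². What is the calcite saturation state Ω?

Ksp = 10^(−6.41) = 3.890×10^-7
Ω = [Ca²⁺][CO3²⁻]/Ksp = (8.11×10^-3)(0.431×10^-3) / 3.890×10^-7 = 8.98

Ω = 8.98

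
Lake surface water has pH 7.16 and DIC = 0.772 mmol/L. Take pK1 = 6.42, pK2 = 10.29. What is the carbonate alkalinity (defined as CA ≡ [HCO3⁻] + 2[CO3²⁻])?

CA = 0.654 mmol/L

CA = [HCO3⁻] + 2[CO3²⁻] = (α₁ + 2α₂)·DIC
At pH 7.16: [H⁺]/K1 = 10^-0.74 = 0.18197, K2/[H⁺] = 10^-3.13 = 0.00074131
α₁ = 1/(1 + 0.18197 + 0.00074131) = 1/1.1827 = 0.8455; α₂ = α₁·K2/[H⁺] = 0.0006268
α₁ + 2α₂ = 0.8468
CA = 0.8468 × 0.772 = 0.654 mmol/L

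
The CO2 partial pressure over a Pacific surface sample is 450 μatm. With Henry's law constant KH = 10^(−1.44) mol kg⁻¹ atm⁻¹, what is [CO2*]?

KH = 10^(−1.44) = 3.631×10^-2 mol kg⁻¹ atm⁻¹
[CO2*] = KH · pCO2 = 3.631×10^-2 × 450×10^-6 atm = 1.63×10^-5 mol/kg

[CO2*] = 16.3 μmol/kg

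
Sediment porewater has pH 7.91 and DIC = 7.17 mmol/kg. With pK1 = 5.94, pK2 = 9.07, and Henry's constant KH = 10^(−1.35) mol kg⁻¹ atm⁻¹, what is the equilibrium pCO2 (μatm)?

pCO2 = 1590 μatm

α₀ = 1 / (1 + K1/[H⁺] + K1K2/[H⁺]²) = 1 / (1 + 10^+1.97 + 10^+0.81)
   = 1 / (1 + 93.325 + 6.4565) = 1/100.78 = 0.009922
[CO2*] = α₀ × DIC = 0.009922 × 7.17 = 0.07114 mmol/kg
pCO2 = [CO2*]/KH = 7.114×10^-5 / 4.467×10^-2 = 1590 μatm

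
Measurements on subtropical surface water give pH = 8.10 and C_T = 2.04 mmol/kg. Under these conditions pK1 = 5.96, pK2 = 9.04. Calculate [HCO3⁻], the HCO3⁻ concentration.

[HCO3⁻] = 1.82 mmol/kg

α₁ = 1 / (1 + [H⁺]/K1 + K2/[H⁺]) = 1 / (1 + 10^-2.14 + 10^-0.94)
   = 1 / (1 + 0.0072444 + 0.11482) = 1/1.1221 = 0.8912
[HCO3⁻] = α₁ × DIC = 0.8912 × 2.04 = 1.82 mmol/kg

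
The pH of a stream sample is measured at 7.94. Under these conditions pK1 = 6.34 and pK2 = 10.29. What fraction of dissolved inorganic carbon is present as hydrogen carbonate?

α₁ = 0.971

α₁ = 1 / (1 + [H⁺]/K1 + K2/[H⁺]) = 1 / (1 + 10^-1.60 + 10^-2.35)
   = 1 / (1 + 0.025119 + 0.0044668) = 1/1.0296 = 0.9713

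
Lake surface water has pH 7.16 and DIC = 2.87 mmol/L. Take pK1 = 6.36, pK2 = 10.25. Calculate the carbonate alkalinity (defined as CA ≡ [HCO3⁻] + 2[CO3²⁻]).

CA = [HCO3⁻] + 2[CO3²⁻] = (α₁ + 2α₂)·DIC
At pH 7.16: [H⁺]/K1 = 10^-0.80 = 0.15849, K2/[H⁺] = 10^-3.09 = 0.00081283
α₁ = 1/(1 + 0.15849 + 0.00081283) = 1/1.1593 = 0.8626; α₂ = α₁·K2/[H⁺] = 0.0007011
α₁ + 2α₂ = 0.8640
CA = 0.8640 × 2.87 = 2.48 mmol/L

CA = 2.48 mmol/L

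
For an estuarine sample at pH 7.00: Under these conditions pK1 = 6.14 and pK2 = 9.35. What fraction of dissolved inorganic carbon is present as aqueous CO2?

α₀ = 0.121

α₀ = 1 / (1 + K1/[H⁺] + K1K2/[H⁺]²) = 1 / (1 + 10^+0.86 + 10^-1.49)
   = 1 / (1 + 7.2444 + 0.032359) = 1/8.2767 = 0.1208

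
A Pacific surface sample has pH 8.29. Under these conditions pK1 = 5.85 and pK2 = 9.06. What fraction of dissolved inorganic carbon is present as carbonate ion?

α₂ = 0.145

α₂ = 1 / (1 + [H⁺]/K2 + [H⁺]²/(K1K2)) = 1 / (1 + 10^+0.77 + 10^-1.67)
   = 1 / (1 + 5.8884 + 0.021380) = 1/6.9098 = 0.1447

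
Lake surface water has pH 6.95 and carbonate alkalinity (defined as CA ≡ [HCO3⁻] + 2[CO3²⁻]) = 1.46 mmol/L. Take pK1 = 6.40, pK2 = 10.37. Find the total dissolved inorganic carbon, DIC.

DIC = 1.87 mmol/L

CA = [HCO3⁻] + 2[CO3²⁻] = (α₁ + 2α₂)·DIC
At pH 6.95: [H⁺]/K1 = 10^-0.55 = 0.28184, K2/[H⁺] = 10^-3.42 = 0.00038019
α₁ = 1/(1 + 0.28184 + 0.00038019) = 1/1.2822 = 0.7799; α₂ = α₁·K2/[H⁺] = 0.0002965
α₁ + 2α₂ = 0.7805
DIC = CA / (α₁ + 2α₂) = 1.46 / 0.7805 = 1.87 mmol/L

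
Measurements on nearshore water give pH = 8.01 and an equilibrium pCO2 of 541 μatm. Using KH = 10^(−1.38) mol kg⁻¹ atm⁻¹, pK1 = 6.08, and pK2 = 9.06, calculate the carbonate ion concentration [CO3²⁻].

[CO2*] = KH · pCO2 = 10^(−1.38) × 541×10^-6 = 2.255×10^-5 mol/kg
α₀ = 1/(1 + K1/[H⁺] + K1K2/[H⁺]²) = 1/(1 + 10^+1.93 + 10^+0.88) = 0.01067
DIC = [CO2*]/α₀ = 2.255×10^-5 / 0.01067 = 2.113 mmol/kg
[CO3²⁻] = α₂·DIC; α₂ = 0.08096, so [CO3²⁻] = 0.08096 × 2.113 = 0.171 mmol/kg

[CO3²⁻] = 0.171 mmol/kg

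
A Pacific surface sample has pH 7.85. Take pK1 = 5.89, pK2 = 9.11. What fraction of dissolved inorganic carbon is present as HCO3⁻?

α₁ = 1 / (1 + [H⁺]/K1 + K2/[H⁺]) = 1 / (1 + 10^-1.96 + 10^-1.26)
   = 1 / (1 + 0.010965 + 0.054954) = 1/1.0659 = 0.9382

α₁ = 0.938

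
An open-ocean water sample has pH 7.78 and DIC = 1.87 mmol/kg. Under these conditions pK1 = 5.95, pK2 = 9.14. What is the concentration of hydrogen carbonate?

α₁ = 1 / (1 + [H⁺]/K1 + K2/[H⁺]) = 1 / (1 + 10^-1.83 + 10^-1.36)
   = 1 / (1 + 0.014791 + 0.043652) = 1/1.0584 = 0.9448
[HCO3⁻] = α₁ × DIC = 0.9448 × 1.87 = 1.77 mmol/kg

[HCO3⁻] = 1.77 mmol/kg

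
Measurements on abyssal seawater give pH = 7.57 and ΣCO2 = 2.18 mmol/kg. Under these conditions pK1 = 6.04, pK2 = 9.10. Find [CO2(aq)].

α₀ = 1 / (1 + K1/[H⁺] + K1K2/[H⁺]²) = 1 / (1 + 10^+1.53 + 10^+0.00)
   = 1 / (1 + 33.884 + 1.0000) = 1/35.884 = 0.02787
[CO2*] = α₀ × DIC = 0.02787 × 2.18 = 0.0608 mmol/kg

[CO2*] = 0.0608 mmol/kg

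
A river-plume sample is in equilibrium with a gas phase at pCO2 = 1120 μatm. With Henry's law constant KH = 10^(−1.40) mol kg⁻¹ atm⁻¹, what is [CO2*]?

KH = 10^(−1.40) = 3.981×10^-2 mol kg⁻¹ atm⁻¹
[CO2*] = KH · pCO2 = 3.981×10^-2 × 1120×10^-6 atm = 4.46×10^-5 mol/kg

[CO2*] = 44.6 μmol/kg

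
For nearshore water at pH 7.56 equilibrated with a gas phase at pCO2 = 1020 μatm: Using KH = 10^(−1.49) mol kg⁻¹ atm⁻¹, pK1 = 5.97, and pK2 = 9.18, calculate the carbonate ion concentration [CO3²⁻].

[CO3²⁻] = 0.0308 mmol/kg

[CO2*] = KH · pCO2 = 10^(−1.49) × 1020×10^-6 = 3.301×10^-5 mol/kg
α₀ = 1/(1 + K1/[H⁺] + K1K2/[H⁺]²) = 1/(1 + 10^+1.59 + 10^-0.03) = 0.02449
DIC = [CO2*]/α₀ = 3.301×10^-5 / 0.02449 = 1.348 mmol/kg
[CO3²⁻] = α₂·DIC; α₂ = 0.02285, so [CO3²⁻] = 0.02285 × 1.348 = 0.0308 mmol/kg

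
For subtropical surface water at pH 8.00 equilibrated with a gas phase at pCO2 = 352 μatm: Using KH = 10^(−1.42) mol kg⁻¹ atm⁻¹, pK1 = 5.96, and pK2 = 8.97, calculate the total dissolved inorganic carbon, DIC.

DIC = 1.64 mmol/kg

[CO2*] = KH · pCO2 = 10^(−1.42) × 352×10^-6 = 1.338×10^-5 mol/kg
α₀ = 1/(1 + K1/[H⁺] + K1K2/[H⁺]²) = 1/(1 + 10^+2.04 + 10^+1.07) = 0.008170
DIC = [CO2*]/α₀ = 1.338×10^-5 / 0.008170 = 1.64 mmol/kg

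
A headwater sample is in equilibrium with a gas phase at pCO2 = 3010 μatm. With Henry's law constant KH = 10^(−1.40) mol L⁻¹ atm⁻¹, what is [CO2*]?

[CO2*] = 120 μmol/L

KH = 10^(−1.40) = 3.981×10^-2 mol L⁻¹ atm⁻¹
[CO2*] = KH · pCO2 = 3.981×10^-2 × 3010×10^-6 atm = 1.20×10^-4 mol/L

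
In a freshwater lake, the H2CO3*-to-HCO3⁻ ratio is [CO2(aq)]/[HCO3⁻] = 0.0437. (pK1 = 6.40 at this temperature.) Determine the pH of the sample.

From K1 = [H⁺][HCO3⁻]/[CO2(aq)]:  pH = pK1 − log₁₀([CO2(aq)]/[HCO3⁻])
log₁₀(0.0437) = -1.360
pH = 6.40 − (-1.360) = 7.76

pH = 7.76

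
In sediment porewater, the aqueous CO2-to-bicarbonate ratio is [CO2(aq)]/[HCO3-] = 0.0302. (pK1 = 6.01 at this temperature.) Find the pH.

From K1 = [H⁺][HCO3-]/[CO2(aq)]:  pH = pK1 − log₁₀([CO2(aq)]/[HCO3-])
log₁₀(0.0302) = -1.520
pH = 6.01 − (-1.520) = 7.53

pH = 7.53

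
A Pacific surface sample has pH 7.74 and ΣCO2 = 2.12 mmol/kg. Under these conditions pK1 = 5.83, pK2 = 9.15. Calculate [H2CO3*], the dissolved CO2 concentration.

α₀ = 1 / (1 + K1/[H⁺] + K1K2/[H⁺]²) = 1 / (1 + 10^+1.91 + 10^+0.50)
   = 1 / (1 + 81.283 + 3.1623) = 1/85.445 = 0.01170
[CO2*] = α₀ × DIC = 0.01170 × 2.12 = 0.0248 mmol/kg

[CO2*] = 0.0248 mmol/kg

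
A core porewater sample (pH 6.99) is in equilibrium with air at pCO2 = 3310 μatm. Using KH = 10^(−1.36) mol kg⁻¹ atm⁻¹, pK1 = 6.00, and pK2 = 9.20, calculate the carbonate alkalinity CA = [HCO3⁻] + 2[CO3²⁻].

[CO2*] = KH · pCO2 = 10^(−1.36) × 3310×10^-6 = 1.445×10^-4 mol/kg
α₀ = 1/(1 + K1/[H⁺] + K1K2/[H⁺]²) = 1/(1 + 10^+0.99 + 10^-1.22) = 0.09231
DIC = [CO2*]/α₀ = 1.445×10^-4 / 0.09231 = 1.565 mmol/kg
CA = (α₁ + 2α₂)·DIC = (0.9021 + 2×0.005562) × 1.565 = 1.43 mmol/kg

CA = 1.43 mmol/kg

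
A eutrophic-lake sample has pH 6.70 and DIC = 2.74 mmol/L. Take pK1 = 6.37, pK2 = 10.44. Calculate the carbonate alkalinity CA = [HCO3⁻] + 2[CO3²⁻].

CA = 1.87 mmol/L

CA = [HCO3⁻] + 2[CO3²⁻] = (α₁ + 2α₂)·DIC
At pH 6.70: [H⁺]/K1 = 10^-0.33 = 0.46774, K2/[H⁺] = 10^-3.74 = 0.00018197
α₁ = 1/(1 + 0.46774 + 0.00018197) = 1/1.4679 = 0.6812; α₂ = α₁·K2/[H⁺] = 0.0001240
α₁ + 2α₂ = 0.6815
CA = 0.6815 × 2.74 = 1.87 mmol/L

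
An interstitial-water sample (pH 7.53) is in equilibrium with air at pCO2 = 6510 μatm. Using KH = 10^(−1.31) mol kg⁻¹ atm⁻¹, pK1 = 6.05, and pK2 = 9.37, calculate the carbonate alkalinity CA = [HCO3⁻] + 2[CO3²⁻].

[CO2*] = KH · pCO2 = 10^(−1.31) × 6510×10^-6 = 3.188×10^-4 mol/kg
α₀ = 1/(1 + K1/[H⁺] + K1K2/[H⁺]²) = 1/(1 + 10^+1.48 + 10^-0.36) = 0.03161
DIC = [CO2*]/α₀ = 3.188×10^-4 / 0.03161 = 10.09 mmol/kg
CA = (α₁ + 2α₂)·DIC = (0.9546 + 2×0.01380) × 10.09 = 9.91 mmol/kg

CA = 9.91 mmol/kg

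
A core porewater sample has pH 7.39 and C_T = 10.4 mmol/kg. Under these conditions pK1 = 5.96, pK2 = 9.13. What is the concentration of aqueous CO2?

α₀ = 1 / (1 + K1/[H⁺] + K1K2/[H⁺]²) = 1 / (1 + 10^+1.43 + 10^-0.31)
   = 1 / (1 + 26.915 + 0.48978) = 1/28.405 = 0.03520
[CO2*] = α₀ × DIC = 0.03520 × 10.4 = 0.366 mmol/kg

[CO2*] = 0.366 mmol/kg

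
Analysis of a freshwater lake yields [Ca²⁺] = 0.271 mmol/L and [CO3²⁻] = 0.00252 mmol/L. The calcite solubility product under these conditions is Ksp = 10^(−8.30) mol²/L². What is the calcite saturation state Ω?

Ksp = 10^(−8.30) = 5.012×10^-9
Ω = [Ca²⁺][CO3²⁻]/Ksp = (0.271×10^-3)(0.00252×10^-3) / 5.012×10^-9 = 0.136

Ω = 0.136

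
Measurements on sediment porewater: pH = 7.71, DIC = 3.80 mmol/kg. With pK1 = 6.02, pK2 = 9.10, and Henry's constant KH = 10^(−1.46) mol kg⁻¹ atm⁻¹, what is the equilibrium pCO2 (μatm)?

α₀ = 1 / (1 + K1/[H⁺] + K1K2/[H⁺]²) = 1 / (1 + 10^+1.69 + 10^+0.30)
   = 1 / (1 + 48.978 + 1.9953) = 1/51.973 = 0.01924
[CO2*] = α₀ × DIC = 0.01924 × 3.80 = 0.07311 mmol/kg
pCO2 = [CO2*]/KH = 7.311×10^-5 / 3.467×10^-2 = 2110 μatm

pCO2 = 2110 μatm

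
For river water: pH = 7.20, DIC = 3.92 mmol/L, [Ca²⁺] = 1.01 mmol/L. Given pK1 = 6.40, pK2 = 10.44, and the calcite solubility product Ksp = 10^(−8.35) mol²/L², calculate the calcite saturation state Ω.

Ω = 0.440

α₂ = 1 / (1 + [H⁺]/K2 + [H⁺]²/(K1K2)) = 1 / (1 + 10^+3.24 + 10^+2.44)
   = 1 / (1 + 1737.8 + 275.42) = 1/2014.2 = 0.0004965
[CO3²⁻] = α₂ × DIC = 0.0004965 × 3.92 = 0.001946 mmol/L = 1.946 μmol/L
Ksp = 10^(−8.35) = 4.467×10^-9
Ω = [Ca²⁺][CO3²⁻]/Ksp = (1.01×10^-3)(1.946×10^-6) / 4.467×10^-9 = 0.440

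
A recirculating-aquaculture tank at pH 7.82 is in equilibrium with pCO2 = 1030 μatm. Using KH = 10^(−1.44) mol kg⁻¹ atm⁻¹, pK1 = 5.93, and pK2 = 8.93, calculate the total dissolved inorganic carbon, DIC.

DIC = 3.17 mmol/kg

[CO2*] = KH · pCO2 = 10^(−1.44) × 1030×10^-6 = 3.740×10^-5 mol/kg
α₀ = 1/(1 + K1/[H⁺] + K1K2/[H⁺]²) = 1/(1 + 10^+1.89 + 10^+0.78) = 0.01181
DIC = [CO2*]/α₀ = 3.740×10^-5 / 0.01181 = 3.17 mmol/kg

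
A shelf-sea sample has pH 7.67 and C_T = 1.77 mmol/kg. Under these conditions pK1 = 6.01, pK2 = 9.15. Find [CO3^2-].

α₂ = 1 / (1 + [H⁺]/K2 + [H⁺]²/(K1K2)) = 1 / (1 + 10^+1.48 + 10^-0.18)
   = 1 / (1 + 30.200 + 0.66069) = 1/31.860 = 0.03139
[CO3²⁻] = α₂ × DIC = 0.03139 × 1.77 = 0.0556 mmol/kg

[CO3²⁻] = 0.0556 mmol/kg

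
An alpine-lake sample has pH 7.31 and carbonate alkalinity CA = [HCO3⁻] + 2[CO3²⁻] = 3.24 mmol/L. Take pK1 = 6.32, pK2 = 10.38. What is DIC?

CA = [HCO3⁻] + 2[CO3²⁻] = (α₁ + 2α₂)·DIC
At pH 7.31: [H⁺]/K1 = 10^-0.99 = 0.10233, K2/[H⁺] = 10^-3.07 = 0.00085114
α₁ = 1/(1 + 0.10233 + 0.00085114) = 1/1.1032 = 0.9065; α₂ = α₁·K2/[H⁺] = 0.0007715
α₁ + 2α₂ = 0.9080
DIC = CA / (α₁ + 2α₂) = 3.24 / 0.9080 = 3.57 mmol/L

DIC = 3.57 mmol/L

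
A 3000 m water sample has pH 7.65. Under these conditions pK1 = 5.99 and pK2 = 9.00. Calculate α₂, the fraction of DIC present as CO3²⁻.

α₂ = 0.0419

α₂ = 1 / (1 + [H⁺]/K2 + [H⁺]²/(K1K2)) = 1 / (1 + 10^+1.35 + 10^-0.31)
   = 1 / (1 + 22.387 + 0.48978) = 1/23.877 = 0.04188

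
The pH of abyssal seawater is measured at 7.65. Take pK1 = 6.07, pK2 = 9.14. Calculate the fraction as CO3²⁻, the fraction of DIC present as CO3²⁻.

α₂ = 0.0306

α₂ = 1 / (1 + [H⁺]/K2 + [H⁺]²/(K1K2)) = 1 / (1 + 10^+1.49 + 10^-0.09)
   = 1 / (1 + 30.903 + 0.81283) = 1/32.716 = 0.03057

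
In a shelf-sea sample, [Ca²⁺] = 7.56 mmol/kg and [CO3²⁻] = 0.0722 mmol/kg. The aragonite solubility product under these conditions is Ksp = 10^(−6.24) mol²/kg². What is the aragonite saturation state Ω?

Ksp = 10^(−6.24) = 5.754×10^-7
Ω = [Ca²⁺][CO3²⁻]/Ksp = (7.56×10^-3)(0.0722×10^-3) / 5.754×10^-7 = 0.949

Ω = 0.949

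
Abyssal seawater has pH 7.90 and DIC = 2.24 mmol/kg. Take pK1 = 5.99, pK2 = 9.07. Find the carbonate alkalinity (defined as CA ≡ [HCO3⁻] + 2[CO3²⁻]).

CA = [HCO3⁻] + 2[CO3²⁻] = (α₁ + 2α₂)·DIC
At pH 7.90: [H⁺]/K1 = 10^-1.91 = 0.012303, K2/[H⁺] = 10^-1.17 = 0.067608
α₁ = 1/(1 + 0.012303 + 0.067608) = 1/1.0799 = 0.9260; α₂ = α₁·K2/[H⁺] = 0.06261
α₁ + 2α₂ = 1.0512
CA = 1.0512 × 2.24 = 2.35 mmol/kg

CA = 2.35 mmol/kg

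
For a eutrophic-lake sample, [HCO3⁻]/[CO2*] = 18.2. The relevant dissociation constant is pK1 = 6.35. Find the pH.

pH = 7.61

From K1 = [H⁺][HCO3⁻]/[CO2*]:  pH = pK1 + log₁₀([HCO3⁻]/[CO2*])
log₁₀(18.2) = +1.260
pH = 6.35 + (+1.260) = 7.61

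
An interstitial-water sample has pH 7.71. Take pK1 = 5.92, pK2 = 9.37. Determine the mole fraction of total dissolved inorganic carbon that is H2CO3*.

α₀ = 0.0156

α₀ = 1 / (1 + K1/[H⁺] + K1K2/[H⁺]²) = 1 / (1 + 10^+1.79 + 10^+0.13)
   = 1 / (1 + 61.660 + 1.3490) = 1/64.008 = 0.01562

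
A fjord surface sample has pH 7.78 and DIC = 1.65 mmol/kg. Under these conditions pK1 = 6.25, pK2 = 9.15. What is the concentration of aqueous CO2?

[CO2*] = 0.0454 mmol/kg

α₀ = 1 / (1 + K1/[H⁺] + K1K2/[H⁺]²) = 1 / (1 + 10^+1.53 + 10^+0.16)
   = 1 / (1 + 33.884 + 1.4454) = 1/36.330 = 0.02753
[CO2*] = α₀ × DIC = 0.02753 × 1.65 = 0.0454 mmol/kg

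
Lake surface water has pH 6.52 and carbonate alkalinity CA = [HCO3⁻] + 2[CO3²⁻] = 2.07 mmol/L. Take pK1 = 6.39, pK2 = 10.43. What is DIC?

DIC = 3.60 mmol/L

CA = [HCO3⁻] + 2[CO3²⁻] = (α₁ + 2α₂)·DIC
At pH 6.52: [H⁺]/K1 = 10^-0.13 = 0.74131, K2/[H⁺] = 10^-3.91 = 0.00012303
α₁ = 1/(1 + 0.74131 + 0.00012303) = 1/1.7414 = 0.5742; α₂ = α₁·K2/[H⁺] = 7.065×10^-5
α₁ + 2α₂ = 0.5744
DIC = CA / (α₁ + 2α₂) = 2.07 / 0.5744 = 3.60 mmol/L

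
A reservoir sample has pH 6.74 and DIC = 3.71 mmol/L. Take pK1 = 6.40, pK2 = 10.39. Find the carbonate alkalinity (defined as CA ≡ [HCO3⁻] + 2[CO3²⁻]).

CA = 2.55 mmol/L

CA = [HCO3⁻] + 2[CO3²⁻] = (α₁ + 2α₂)·DIC
At pH 6.74: [H⁺]/K1 = 10^-0.34 = 0.45709, K2/[H⁺] = 10^-3.65 = 0.00022387
α₁ = 1/(1 + 0.45709 + 0.00022387) = 1/1.4573 = 0.6862; α₂ = α₁·K2/[H⁺] = 0.0001536
α₁ + 2α₂ = 0.6865
CA = 0.6865 × 3.71 = 2.55 mmol/L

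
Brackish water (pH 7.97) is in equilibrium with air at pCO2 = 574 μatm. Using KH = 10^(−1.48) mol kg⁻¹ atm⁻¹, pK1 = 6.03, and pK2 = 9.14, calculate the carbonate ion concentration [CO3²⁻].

[CO3²⁻] = 0.112 mmol/kg

[CO2*] = KH · pCO2 = 10^(−1.48) × 574×10^-6 = 1.901×10^-5 mol/kg
α₀ = 1/(1 + K1/[H⁺] + K1K2/[H⁺]²) = 1/(1 + 10^+1.94 + 10^+0.77) = 0.01064
DIC = [CO2*]/α₀ = 1.901×10^-5 / 0.01064 = 1.786 mmol/kg
[CO3²⁻] = α₂·DIC; α₂ = 0.06265, so [CO3²⁻] = 0.06265 × 1.786 = 0.112 mmol/kg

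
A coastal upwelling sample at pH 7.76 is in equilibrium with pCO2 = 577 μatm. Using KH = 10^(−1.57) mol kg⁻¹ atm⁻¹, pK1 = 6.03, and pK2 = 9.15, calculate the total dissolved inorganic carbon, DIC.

DIC = 0.884 mmol/kg

[CO2*] = KH · pCO2 = 10^(−1.57) × 577×10^-6 = 1.553×10^-5 mol/kg
α₀ = 1/(1 + K1/[H⁺] + K1K2/[H⁺]²) = 1/(1 + 10^+1.73 + 10^+0.34) = 0.01758
DIC = [CO2*]/α₀ = 1.553×10^-5 / 0.01758 = 0.884 mmol/kg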